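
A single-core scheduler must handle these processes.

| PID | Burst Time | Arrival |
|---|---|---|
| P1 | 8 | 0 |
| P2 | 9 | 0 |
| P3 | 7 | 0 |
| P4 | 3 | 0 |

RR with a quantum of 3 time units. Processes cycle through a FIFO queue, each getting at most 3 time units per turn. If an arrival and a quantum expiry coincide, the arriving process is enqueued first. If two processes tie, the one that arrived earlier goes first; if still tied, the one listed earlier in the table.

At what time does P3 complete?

Timeline: | P1 0-3 | P2 3-6 | P3 6-9 | P4 9-12 | P1 12-15 | P2 15-18 | P3 18-21 | P1 21-23 | P2 23-26 | P3 26-27 |
Completion: P1=23  P2=26  P3=27  P4=12
Turnaround (C−A): P1=23  P2=26  P3=27  P4=12

27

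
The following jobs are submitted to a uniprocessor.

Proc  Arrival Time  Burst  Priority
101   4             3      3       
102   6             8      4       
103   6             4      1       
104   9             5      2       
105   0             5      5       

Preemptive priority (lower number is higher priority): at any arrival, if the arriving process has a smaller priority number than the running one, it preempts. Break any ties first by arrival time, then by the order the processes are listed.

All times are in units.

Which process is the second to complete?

Schedule: | 105 0-4 | 101 4-6 | 103 6-10 | 104 10-15 | 101 15-16 | 102 16-24 | 105 24-25 |
Completion: 101=16  102=24  103=10  104=15  105=25
Turnaround (C−A): 101=12  102=18  103=4  104=6  105=25
Finish order: 103 → 104 → 101 → 102 → 105

104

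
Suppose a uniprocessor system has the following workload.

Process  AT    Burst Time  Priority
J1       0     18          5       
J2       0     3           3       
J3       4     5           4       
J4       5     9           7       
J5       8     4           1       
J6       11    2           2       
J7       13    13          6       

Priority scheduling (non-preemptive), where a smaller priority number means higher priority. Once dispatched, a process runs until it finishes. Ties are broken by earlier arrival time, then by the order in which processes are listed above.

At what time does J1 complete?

Timeline: | J2 0-3 | J1 3-21 | J5 21-25 | J6 25-27 | J3 27-32 | J7 32-45 | J4 45-54 |
Completion: J1=21  J2=3  J3=32  J4=54  J5=25  J6=27  J7=45
Turnaround (C−A): J1=21  J2=3  J3=28  J4=49  J5=17  J6=16  J7=32

21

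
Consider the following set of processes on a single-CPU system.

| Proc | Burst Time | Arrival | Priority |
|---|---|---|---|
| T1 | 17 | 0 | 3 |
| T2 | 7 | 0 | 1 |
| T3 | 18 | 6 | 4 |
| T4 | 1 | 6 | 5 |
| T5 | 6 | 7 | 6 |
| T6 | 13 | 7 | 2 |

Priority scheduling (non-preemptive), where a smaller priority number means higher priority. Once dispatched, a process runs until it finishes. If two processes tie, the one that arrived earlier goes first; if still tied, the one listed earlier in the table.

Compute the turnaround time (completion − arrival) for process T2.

7

Schedule: | T2 0-7 | T6 7-20 | T1 20-37 | T3 37-55 | T4 55-56 | T5 56-62 |
Completion: T1=37  T2=7  T3=55  T4=56  T5=62  T6=20
Turnaround(T2) = completion − arrival = 7 − 0 = 7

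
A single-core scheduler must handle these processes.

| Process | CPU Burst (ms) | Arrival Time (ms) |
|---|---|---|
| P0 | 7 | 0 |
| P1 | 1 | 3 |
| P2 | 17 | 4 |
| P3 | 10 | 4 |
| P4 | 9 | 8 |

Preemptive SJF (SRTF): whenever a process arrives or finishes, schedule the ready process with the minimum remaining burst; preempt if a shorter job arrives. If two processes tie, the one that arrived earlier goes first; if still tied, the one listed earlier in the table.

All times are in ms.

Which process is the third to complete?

Gantt: | P0 0-3 | P1 3-4 | P0 4-8 | P4 8-17 | P3 17-27 | P2 27-44 |
Completion: P0=8  P1=4  P2=44  P3=27  P4=17
Finish order: P1 → P0 → P4 → P3 → P2

P4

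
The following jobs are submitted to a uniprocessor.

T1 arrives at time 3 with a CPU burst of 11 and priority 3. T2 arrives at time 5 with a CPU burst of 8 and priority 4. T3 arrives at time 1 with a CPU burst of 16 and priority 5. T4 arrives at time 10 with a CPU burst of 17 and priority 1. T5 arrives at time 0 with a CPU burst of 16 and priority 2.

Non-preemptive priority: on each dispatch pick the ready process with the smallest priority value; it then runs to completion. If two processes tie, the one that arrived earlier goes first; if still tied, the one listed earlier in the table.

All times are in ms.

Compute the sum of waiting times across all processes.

Schedule: | T5 0-16 | T4 16-33 | T1 33-44 | T2 44-52 | T3 52-68 |
Completion: T1=44  T2=52  T3=68  T4=33  T5=16
Waiting = turnaround − burst: T1=30, T2=39, T3=51, T4=6, T5=0
Total waiting = 30 + 39 + 51 + 6 + 0 = 126

126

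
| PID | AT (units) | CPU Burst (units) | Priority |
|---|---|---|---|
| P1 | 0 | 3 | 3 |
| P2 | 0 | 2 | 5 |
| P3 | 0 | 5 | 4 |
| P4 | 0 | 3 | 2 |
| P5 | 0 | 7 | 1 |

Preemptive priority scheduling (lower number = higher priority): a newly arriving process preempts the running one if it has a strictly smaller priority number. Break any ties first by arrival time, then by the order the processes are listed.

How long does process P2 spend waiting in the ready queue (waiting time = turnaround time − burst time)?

18

Gantt: | P5 0-7 | P4 7-10 | P1 10-13 | P3 13-18 | P2 18-20 |
Completion: P1=13  P2=20  P3=18  P4=10  P5=7
Turnaround (C−A): P1=13  P2=20  P3=18  P4=10  P5=7
Waiting(P2) = turnaround − burst = 20 − 2 = 18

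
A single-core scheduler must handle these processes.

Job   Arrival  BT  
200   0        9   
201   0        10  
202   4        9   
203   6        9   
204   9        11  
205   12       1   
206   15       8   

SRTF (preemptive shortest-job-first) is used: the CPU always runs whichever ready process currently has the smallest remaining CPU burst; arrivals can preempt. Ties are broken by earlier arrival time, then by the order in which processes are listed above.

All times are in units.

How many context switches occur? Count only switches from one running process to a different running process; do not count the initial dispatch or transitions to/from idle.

Gantt: | 200 0-9 | 202 9-12 | 205 12-13 | 202 13-19 | 206 19-27 | 203 27-36 | 201 36-46 | 204 46-57 |
Completion: 200=9  201=46  202=19  203=36  204=57  205=13  206=27
Turnaround (C−A): 200=9  201=46  202=15  203=30  204=48  205=1  206=12

7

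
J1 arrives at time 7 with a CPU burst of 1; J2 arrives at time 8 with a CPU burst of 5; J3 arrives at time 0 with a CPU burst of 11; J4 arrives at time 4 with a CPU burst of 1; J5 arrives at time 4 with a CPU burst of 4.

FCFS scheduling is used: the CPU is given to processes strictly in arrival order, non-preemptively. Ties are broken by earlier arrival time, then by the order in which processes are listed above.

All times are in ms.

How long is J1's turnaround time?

Gantt: | J3 0-11 | J4 11-12 | J5 12-16 | J1 16-17 | J2 17-22 |
Completion: J1=17  J2=22  J3=11  J4=12  J5=16
Turnaround(J1) = completion − arrival = 17 − 7 = 10

10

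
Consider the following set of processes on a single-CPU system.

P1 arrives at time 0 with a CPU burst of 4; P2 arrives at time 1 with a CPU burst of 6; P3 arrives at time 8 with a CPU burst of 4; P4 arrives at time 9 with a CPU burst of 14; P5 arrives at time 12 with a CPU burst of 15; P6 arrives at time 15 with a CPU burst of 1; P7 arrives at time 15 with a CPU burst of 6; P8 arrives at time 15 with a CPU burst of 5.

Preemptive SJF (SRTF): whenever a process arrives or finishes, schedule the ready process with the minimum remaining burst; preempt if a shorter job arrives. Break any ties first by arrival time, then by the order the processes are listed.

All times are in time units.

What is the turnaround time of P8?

Timeline: | P1 0-4 | P2 4-10 | P3 10-14 | P4 14-15 | P6 15-16 | P8 16-21 | P7 21-27 | P4 27-40 | P5 40-55 |
Completion: P1=4  P2=10  P3=14  P4=40  P5=55  P6=16  P7=27  P8=21
Turnaround (C−A): P1=4  P2=9  P3=6  P4=31  P5=43  P6=1  P7=12  P8=6
Turnaround(P8) = completion − arrival = 21 − 15 = 6

6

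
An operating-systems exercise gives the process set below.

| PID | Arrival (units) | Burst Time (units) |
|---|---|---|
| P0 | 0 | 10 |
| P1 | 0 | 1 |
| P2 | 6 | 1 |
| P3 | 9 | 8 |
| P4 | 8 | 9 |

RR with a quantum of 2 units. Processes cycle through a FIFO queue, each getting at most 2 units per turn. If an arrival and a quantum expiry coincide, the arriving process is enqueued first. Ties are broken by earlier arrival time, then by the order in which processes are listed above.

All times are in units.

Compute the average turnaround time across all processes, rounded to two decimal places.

Timeline: | P0 0-2 | P1 2-3 | P0 3-7 | P2 7-8 | P0 8-10 | P4 10-12 | P3 12-14 | P0 14-16 | P4 16-18 | P3 18-20 | P4 20-22 | P3 22-24 | P4 24-26 | P3 26-28 | P4 28-29 |
Completion: P0=16  P1=3  P2=8  P3=28  P4=29
Turnaround times: P0=16, P1=3, P2=2, P3=19, P4=21
Average turnaround = (16+3+2+19+21) / 5 = 61/5 = 12.20

12.20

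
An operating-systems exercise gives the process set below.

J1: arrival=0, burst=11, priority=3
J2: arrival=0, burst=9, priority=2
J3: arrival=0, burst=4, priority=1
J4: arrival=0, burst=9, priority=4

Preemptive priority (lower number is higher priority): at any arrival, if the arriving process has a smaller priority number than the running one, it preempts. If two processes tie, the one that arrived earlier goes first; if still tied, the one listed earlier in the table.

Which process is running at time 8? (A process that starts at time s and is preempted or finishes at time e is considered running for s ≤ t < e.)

Timeline: | J3 0-4 | J2 4-13 | J1 13-24 | J4 24-33 |
Completion: J1=24  J2=13  J3=4  J4=33

J2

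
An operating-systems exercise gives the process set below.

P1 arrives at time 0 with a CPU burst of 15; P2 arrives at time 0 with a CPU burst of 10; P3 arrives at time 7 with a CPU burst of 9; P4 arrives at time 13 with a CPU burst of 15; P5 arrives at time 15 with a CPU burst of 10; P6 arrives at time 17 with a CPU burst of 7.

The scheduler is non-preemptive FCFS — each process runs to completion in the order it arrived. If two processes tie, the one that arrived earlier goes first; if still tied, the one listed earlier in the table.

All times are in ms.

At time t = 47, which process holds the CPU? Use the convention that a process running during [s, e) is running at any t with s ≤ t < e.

P4

Gantt: | P1 0-15 | P2 15-25 | P3 25-34 | P4 34-49 | P5 49-59 | P6 59-66 |
Completion: P1=15  P2=25  P3=34  P4=49  P5=59  P6=66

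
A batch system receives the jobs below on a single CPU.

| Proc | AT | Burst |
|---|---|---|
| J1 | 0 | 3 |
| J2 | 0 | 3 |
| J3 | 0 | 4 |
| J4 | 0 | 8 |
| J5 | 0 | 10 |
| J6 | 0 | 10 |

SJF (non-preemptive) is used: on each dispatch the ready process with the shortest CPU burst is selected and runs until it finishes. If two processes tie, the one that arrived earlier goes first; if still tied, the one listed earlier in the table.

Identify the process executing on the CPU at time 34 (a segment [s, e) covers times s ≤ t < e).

Timeline: | J1 0-3 | J2 3-6 | J3 6-10 | J4 10-18 | J5 18-28 | J6 28-38 |
Completion: J1=3  J2=6  J3=10  J4=18  J5=28  J6=38
Turnaround (C−A): J1=3  J2=6  J3=10  J4=18  J5=28  J6=38

J6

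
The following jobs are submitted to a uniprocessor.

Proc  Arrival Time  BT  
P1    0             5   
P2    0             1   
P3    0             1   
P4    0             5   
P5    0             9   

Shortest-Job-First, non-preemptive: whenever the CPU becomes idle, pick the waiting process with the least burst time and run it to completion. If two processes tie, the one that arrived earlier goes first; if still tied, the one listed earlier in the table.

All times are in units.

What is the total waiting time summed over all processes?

Schedule: | P2 0-1 | P3 1-2 | P1 2-7 | P4 7-12 | P5 12-21 |
Completion: P1=7  P2=1  P3=2  P4=12  P5=21
Turnaround (C−A): P1=7  P2=1  P3=2  P4=12  P5=21
Waiting = turnaround − burst: P1=2, P2=0, P3=1, P4=7, P5=12
Total waiting = 2 + 0 + 1 + 7 + 12 = 22

22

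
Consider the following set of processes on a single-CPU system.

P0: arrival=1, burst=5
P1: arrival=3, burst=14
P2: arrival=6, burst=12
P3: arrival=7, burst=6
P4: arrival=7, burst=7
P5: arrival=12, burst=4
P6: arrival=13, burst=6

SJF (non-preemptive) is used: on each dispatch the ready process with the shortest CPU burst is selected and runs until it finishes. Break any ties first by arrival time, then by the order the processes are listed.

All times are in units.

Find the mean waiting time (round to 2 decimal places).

14.43

Timeline: | idle 0-1 | P0 1-6 | P2 6-18 | P5 18-22 | P3 22-28 | P6 28-34 | P4 34-41 | P1 41-55 |
Completion: P0=6  P1=55  P2=18  P3=28  P4=41  P5=22  P6=34
Waiting times: P0=0, P1=38, P2=0, P3=15, P4=27, P5=6, P6=15
Average waiting = (0+38+0+15+27+6+15) / 7 = 101/7 = 14.43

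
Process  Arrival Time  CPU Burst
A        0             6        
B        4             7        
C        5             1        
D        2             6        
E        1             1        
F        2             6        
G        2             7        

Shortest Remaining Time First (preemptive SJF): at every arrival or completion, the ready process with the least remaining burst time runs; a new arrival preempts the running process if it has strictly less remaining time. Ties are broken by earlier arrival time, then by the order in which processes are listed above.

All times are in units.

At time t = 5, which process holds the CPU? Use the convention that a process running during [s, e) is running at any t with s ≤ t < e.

C

Timeline: | A 0-1 | E 1-2 | A 2-5 | C 5-6 | A 6-8 | D 8-14 | F 14-20 | G 20-27 | B 27-34 |
Completion: A=8  B=34  C=6  D=14  E=2  F=20  G=27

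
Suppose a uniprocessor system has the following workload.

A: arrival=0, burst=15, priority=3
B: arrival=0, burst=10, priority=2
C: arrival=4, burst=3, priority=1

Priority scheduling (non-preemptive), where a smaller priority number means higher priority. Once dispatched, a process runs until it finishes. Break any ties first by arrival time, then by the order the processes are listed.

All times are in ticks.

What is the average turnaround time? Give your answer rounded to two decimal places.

Schedule: | B 0-10 | C 10-13 | A 13-28 |
Completion: A=28  B=10  C=13
Turnaround times: A=28, B=10, C=9
Average turnaround = (28+10+9) / 3 = 47/3 = 15.67

15.67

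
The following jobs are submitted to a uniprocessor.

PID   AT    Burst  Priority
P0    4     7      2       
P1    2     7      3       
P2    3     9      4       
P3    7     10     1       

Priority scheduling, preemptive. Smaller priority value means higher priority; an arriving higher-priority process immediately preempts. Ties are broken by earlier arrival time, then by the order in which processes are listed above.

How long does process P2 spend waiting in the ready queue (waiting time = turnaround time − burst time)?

23

Timeline: | idle 0-2 | P1 2-4 | P0 4-7 | P3 7-17 | P0 17-21 | P1 21-26 | P2 26-35 |
Completion: P0=21  P1=26  P2=35  P3=17
Waiting(P2) = turnaround − burst = 32 − 9 = 23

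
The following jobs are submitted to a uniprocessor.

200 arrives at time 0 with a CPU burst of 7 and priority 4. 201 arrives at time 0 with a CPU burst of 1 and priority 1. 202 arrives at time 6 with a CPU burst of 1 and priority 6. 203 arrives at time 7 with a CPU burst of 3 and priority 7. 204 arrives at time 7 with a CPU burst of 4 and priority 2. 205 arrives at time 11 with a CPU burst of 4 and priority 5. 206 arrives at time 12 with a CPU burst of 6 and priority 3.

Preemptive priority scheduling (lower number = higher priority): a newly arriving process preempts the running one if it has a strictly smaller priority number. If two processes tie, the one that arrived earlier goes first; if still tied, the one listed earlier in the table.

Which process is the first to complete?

Schedule: | 201 0-1 | 200 1-7 | 204 7-11 | 200 11-12 | 206 12-18 | 205 18-22 | 202 22-23 | 203 23-26 |
Completion: 200=12  201=1  202=23  203=26  204=11  205=22  206=18
Turnaround (C−A): 200=12  201=1  202=17  203=19  204=4  205=11  206=6
Finish order: 201 → 204 → 200 → 206 → 205 → 202 → 203

201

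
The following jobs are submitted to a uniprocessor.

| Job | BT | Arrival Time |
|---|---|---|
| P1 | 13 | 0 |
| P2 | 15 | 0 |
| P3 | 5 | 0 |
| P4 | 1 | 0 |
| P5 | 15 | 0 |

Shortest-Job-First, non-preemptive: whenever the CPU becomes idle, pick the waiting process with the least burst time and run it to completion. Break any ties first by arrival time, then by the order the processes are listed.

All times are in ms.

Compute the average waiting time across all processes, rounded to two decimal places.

12.00

Timeline: | P4 0-1 | P3 1-6 | P1 6-19 | P2 19-34 | P5 34-49 |
Completion: P1=19  P2=34  P3=6  P4=1  P5=49
Waiting times: P1=6, P2=19, P3=1, P4=0, P5=34
Average waiting = (6+19+1+0+34) / 5 = 60/5 = 12.00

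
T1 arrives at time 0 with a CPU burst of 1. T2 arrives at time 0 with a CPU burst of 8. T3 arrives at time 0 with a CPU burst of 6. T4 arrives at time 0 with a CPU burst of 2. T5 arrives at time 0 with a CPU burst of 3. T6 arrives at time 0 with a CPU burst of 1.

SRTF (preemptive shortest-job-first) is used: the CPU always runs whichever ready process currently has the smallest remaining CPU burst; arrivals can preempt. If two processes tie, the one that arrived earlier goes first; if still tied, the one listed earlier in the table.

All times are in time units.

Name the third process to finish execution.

Gantt: | T1 0-1 | T6 1-2 | T4 2-4 | T5 4-7 | T3 7-13 | T2 13-21 |
Completion: T1=1  T2=21  T3=13  T4=4  T5=7  T6=2
Turnaround (C−A): T1=1  T2=21  T3=13  T4=4  T5=7  T6=2
Finish order: T1 → T6 → T4 → T5 → T3 → T2

T4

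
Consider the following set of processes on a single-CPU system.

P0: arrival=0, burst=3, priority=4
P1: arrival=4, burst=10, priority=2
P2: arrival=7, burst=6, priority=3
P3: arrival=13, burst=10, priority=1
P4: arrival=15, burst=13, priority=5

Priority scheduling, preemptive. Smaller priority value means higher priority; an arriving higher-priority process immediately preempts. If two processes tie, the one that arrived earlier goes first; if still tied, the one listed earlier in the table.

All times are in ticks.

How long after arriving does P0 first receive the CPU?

Timeline: | P0 0-3 | idle 3-4 | P1 4-13 | P3 13-23 | P1 23-24 | P2 24-30 | P4 30-43 |
Completion: P0=3  P1=24  P2=30  P3=23  P4=43
Response(P0) = first start − arrival = 0 − 0 = 0

0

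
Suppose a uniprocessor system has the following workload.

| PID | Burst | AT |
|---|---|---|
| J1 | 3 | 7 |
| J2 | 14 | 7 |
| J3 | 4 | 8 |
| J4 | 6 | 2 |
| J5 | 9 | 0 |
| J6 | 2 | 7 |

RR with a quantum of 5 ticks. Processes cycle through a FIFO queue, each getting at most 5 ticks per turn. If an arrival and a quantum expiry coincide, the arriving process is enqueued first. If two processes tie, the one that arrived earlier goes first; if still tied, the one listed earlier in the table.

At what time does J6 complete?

Timeline: | J5 0-5 | J4 5-10 | J5 10-14 | J1 14-17 | J2 17-22 | J6 22-24 | J3 24-28 | J4 28-29 | J2 29-38 |
Completion: J1=17  J2=38  J3=28  J4=29  J5=14  J6=24

24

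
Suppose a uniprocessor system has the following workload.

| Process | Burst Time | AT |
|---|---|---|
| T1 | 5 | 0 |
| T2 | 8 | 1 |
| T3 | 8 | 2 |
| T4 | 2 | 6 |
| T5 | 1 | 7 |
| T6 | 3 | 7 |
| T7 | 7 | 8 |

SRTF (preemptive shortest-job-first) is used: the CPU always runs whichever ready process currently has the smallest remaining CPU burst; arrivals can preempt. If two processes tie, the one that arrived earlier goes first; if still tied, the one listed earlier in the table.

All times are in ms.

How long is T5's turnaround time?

2

Schedule: | T1 0-5 | T2 5-6 | T4 6-8 | T5 8-9 | T6 9-12 | T2 12-19 | T7 19-26 | T3 26-34 |
Completion: T1=5  T2=19  T3=34  T4=8  T5=9  T6=12  T7=26
Turnaround (C−A): T1=5  T2=18  T3=32  T4=2  T5=2  T6=5  T7=18
Turnaround(T5) = completion − arrival = 9 − 7 = 2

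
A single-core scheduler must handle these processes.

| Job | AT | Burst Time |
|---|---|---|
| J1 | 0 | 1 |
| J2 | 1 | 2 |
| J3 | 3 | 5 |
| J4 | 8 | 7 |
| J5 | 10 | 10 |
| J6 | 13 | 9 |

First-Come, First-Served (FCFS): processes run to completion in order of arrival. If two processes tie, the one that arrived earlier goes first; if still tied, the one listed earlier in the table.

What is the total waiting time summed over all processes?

Gantt: | J1 0-1 | J2 1-3 | J3 3-8 | J4 8-15 | J5 15-25 | J6 25-34 |
Completion: J1=1  J2=3  J3=8  J4=15  J5=25  J6=34
Waiting = turnaround − burst: J1=0, J2=0, J3=0, J4=0, J5=5, J6=12
Total waiting = 0 + 0 + 0 + 0 + 5 + 12 = 17

17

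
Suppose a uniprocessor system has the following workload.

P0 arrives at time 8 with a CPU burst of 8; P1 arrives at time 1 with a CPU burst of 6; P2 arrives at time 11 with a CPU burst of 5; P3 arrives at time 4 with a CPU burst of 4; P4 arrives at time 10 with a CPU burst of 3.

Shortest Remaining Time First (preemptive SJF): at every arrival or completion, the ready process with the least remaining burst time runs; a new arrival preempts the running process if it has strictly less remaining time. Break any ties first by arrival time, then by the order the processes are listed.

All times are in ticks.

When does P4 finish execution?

14

Gantt: | idle 0-1 | P1 1-7 | P3 7-11 | P4 11-14 | P2 14-19 | P0 19-27 |
Completion: P0=27  P1=7  P2=19  P3=11  P4=14
Turnaround (C−A): P0=19  P1=6  P2=8  P3=7  P4=4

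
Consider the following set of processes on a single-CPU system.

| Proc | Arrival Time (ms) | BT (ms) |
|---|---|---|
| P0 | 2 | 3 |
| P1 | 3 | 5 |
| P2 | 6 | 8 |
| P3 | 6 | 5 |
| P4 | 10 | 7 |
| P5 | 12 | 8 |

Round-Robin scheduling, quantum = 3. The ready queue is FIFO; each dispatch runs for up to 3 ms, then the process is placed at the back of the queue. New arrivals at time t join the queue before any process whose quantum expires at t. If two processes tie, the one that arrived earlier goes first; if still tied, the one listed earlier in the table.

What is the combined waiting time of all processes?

Gantt: | idle 0-2 | P0 2-5 | P1 5-8 | P2 8-11 | P3 11-14 | P1 14-16 | P4 16-19 | P2 19-22 | P5 22-25 | P3 25-27 | P4 27-30 | P2 30-32 | P5 32-35 | P4 35-36 | P5 36-38 |
Completion: P0=5  P1=16  P2=32  P3=27  P4=36  P5=38
Turnaround (C−A): P0=3  P1=13  P2=26  P3=21  P4=26  P5=26
Waiting = turnaround − burst: P0=0, P1=8, P2=18, P3=16, P4=19, P5=18
Total waiting = 0 + 8 + 18 + 16 + 19 + 18 = 79

79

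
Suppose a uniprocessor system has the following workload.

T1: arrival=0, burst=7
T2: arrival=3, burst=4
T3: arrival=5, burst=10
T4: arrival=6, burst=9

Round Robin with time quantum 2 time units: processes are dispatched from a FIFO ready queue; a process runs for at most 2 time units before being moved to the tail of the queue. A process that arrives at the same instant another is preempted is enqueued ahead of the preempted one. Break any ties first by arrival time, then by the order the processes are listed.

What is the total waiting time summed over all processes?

Schedule: | T1 0-4 | T2 4-6 | T1 6-8 | T3 8-10 | T4 10-12 | T2 12-14 | T1 14-15 | T3 15-17 | T4 17-19 | T3 19-21 | T4 21-23 | T3 23-25 | T4 25-27 | T3 27-29 | T4 29-30 |
Completion: T1=15  T2=14  T3=29  T4=30
Turnaround (C−A): T1=15  T2=11  T3=24  T4=24
Waiting = turnaround − burst: T1=8, T2=7, T3=14, T4=15
Total waiting = 8 + 7 + 14 + 15 = 44

44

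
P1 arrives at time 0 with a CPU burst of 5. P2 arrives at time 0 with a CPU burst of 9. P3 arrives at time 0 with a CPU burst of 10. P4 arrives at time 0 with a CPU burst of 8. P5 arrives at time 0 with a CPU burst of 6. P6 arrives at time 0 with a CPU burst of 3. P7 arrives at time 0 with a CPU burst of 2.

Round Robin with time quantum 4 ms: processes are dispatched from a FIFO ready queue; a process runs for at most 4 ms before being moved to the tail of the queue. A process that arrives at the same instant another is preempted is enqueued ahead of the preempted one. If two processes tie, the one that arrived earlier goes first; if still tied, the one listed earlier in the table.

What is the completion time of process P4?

38

Schedule: | P1 0-4 | P2 4-8 | P3 8-12 | P4 12-16 | P5 16-20 | P6 20-23 | P7 23-25 | P1 25-26 | P2 26-30 | P3 30-34 | P4 34-38 | P5 38-40 | P2 40-41 | P3 41-43 |
Completion: P1=26  P2=41  P3=43  P4=38  P5=40  P6=23  P7=25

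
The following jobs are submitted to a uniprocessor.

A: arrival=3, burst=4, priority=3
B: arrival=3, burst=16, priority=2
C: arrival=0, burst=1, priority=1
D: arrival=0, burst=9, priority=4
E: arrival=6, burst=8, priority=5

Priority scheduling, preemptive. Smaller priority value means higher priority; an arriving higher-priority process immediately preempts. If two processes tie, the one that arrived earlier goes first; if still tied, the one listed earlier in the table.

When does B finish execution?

Gantt: | C 0-1 | D 1-3 | B 3-19 | A 19-23 | D 23-30 | E 30-38 |
Completion: A=23  B=19  C=1  D=30  E=38
Turnaround (C−A): A=20  B=16  C=1  D=30  E=32

19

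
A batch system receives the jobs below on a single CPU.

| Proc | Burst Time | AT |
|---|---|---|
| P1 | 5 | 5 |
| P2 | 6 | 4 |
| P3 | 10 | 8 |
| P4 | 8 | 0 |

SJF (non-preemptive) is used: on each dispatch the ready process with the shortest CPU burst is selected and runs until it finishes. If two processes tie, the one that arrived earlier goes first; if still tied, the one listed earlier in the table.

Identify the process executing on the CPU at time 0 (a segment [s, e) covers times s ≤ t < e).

Gantt: | P4 0-8 | P1 8-13 | P2 13-19 | P3 19-29 |
Completion: P1=13  P2=19  P3=29  P4=8
Turnaround (C−A): P1=8  P2=15  P3=21  P4=8

P4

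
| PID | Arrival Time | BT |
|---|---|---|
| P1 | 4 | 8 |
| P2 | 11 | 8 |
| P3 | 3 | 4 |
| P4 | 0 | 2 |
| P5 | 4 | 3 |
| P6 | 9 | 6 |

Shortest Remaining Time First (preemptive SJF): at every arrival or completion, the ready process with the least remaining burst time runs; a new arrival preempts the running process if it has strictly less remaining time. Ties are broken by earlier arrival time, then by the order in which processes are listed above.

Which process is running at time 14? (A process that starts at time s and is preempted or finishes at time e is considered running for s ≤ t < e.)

Schedule: | P4 0-2 | idle 2-3 | P3 3-7 | P5 7-10 | P6 10-16 | P1 16-24 | P2 24-32 |
Completion: P1=24  P2=32  P3=7  P4=2  P5=10  P6=16
Turnaround (C−A): P1=20  P2=21  P3=4  P4=2  P5=6  P6=7

P6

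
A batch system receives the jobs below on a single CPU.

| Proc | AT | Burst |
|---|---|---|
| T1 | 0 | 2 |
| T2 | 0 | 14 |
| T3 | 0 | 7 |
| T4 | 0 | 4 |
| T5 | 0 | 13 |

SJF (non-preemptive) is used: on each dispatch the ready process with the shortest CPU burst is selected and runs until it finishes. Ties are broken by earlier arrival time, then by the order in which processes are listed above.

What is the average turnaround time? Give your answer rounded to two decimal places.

17.40

Timeline: | T1 0-2 | T4 2-6 | T3 6-13 | T5 13-26 | T2 26-40 |
Completion: T1=2  T2=40  T3=13  T4=6  T5=26
Turnaround times: T1=2, T2=40, T3=13, T4=6, T5=26
Average turnaround = (2+40+13+6+26) / 5 = 87/5 = 17.40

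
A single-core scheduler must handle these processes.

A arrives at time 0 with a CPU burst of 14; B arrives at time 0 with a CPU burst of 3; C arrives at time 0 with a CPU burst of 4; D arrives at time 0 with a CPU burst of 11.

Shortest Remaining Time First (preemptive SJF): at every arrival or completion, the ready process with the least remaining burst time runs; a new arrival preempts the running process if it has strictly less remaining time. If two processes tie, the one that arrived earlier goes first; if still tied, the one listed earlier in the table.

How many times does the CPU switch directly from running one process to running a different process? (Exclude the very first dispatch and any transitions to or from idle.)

3

Schedule: | B 0-3 | C 3-7 | D 7-18 | A 18-32 |
Completion: A=32  B=3  C=7  D=18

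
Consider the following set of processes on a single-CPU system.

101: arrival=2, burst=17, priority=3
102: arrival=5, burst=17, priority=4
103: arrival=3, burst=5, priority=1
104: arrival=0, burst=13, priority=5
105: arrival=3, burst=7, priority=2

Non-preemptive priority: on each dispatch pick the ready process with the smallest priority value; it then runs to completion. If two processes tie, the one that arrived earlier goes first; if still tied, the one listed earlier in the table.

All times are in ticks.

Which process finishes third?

Gantt: | 104 0-13 | 103 13-18 | 105 18-25 | 101 25-42 | 102 42-59 |
Completion: 101=42  102=59  103=18  104=13  105=25
Finish order: 104 → 103 → 105 → 101 → 102

105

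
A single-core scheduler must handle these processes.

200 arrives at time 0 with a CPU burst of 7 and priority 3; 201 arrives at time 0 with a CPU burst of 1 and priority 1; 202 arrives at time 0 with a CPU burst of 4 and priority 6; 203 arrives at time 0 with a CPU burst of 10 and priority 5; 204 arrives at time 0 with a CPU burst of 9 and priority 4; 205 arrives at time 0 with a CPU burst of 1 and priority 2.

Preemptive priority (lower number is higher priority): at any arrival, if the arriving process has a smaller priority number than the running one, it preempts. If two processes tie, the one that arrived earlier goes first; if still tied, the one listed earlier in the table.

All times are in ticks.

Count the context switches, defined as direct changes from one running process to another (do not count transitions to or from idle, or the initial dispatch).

5

Gantt: | 201 0-1 | 205 1-2 | 200 2-9 | 204 9-18 | 203 18-28 | 202 28-32 |
Completion: 200=9  201=1  202=32  203=28  204=18  205=2
Turnaround (C−A): 200=9  201=1  202=32  203=28  204=18  205=2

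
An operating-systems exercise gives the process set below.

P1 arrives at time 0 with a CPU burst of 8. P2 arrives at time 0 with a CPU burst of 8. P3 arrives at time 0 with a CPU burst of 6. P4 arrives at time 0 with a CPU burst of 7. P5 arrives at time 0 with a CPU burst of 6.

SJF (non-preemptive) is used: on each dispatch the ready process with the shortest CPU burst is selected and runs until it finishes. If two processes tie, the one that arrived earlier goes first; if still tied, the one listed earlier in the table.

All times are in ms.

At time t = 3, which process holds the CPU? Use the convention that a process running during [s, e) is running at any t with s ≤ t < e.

Gantt: | P3 0-6 | P5 6-12 | P4 12-19 | P1 19-27 | P2 27-35 |
Completion: P1=27  P2=35  P3=6  P4=19  P5=12
Turnaround (C−A): P1=27  P2=35  P3=6  P4=19  P5=12

P3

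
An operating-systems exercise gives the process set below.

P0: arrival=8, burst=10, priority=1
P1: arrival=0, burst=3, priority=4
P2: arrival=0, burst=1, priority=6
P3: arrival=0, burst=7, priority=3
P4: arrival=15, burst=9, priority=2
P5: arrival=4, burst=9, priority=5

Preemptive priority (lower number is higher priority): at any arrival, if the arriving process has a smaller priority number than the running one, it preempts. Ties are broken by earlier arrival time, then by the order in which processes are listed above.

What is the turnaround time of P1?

29

Timeline: | P3 0-7 | P1 7-8 | P0 8-18 | P4 18-27 | P1 27-29 | P5 29-38 | P2 38-39 |
Completion: P0=18  P1=29  P2=39  P3=7  P4=27  P5=38
Turnaround (C−A): P0=10  P1=29  P2=39  P3=7  P4=12  P5=34
Turnaround(P1) = completion − arrival = 29 − 0 = 29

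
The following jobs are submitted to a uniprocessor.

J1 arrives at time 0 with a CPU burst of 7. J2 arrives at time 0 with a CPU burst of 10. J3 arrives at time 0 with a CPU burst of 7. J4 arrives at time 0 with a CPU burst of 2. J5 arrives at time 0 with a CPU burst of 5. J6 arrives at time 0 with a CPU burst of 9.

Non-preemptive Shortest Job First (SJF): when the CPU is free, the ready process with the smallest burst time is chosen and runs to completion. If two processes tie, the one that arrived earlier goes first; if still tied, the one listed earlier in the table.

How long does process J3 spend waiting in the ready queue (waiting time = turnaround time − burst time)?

Timeline: | J4 0-2 | J5 2-7 | J1 7-14 | J3 14-21 | J6 21-30 | J2 30-40 |
Completion: J1=14  J2=40  J3=21  J4=2  J5=7  J6=30
Waiting(J3) = turnaround − burst = 21 − 7 = 14

14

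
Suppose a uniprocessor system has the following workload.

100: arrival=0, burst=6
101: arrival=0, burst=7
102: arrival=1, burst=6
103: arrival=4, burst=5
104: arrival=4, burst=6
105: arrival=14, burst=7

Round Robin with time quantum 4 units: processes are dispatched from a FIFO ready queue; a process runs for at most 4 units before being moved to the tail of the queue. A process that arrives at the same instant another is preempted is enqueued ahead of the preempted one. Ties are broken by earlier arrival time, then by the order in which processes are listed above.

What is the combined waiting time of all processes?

Gantt: | 100 0-4 | 101 4-8 | 102 8-12 | 103 12-16 | 104 16-20 | 100 20-22 | 101 22-25 | 102 25-27 | 105 27-31 | 103 31-32 | 104 32-34 | 105 34-37 |
Completion: 100=22  101=25  102=27  103=32  104=34  105=37
Turnaround (C−A): 100=22  101=25  102=26  103=28  104=30  105=23
Waiting = turnaround − burst: 100=16, 101=18, 102=20, 103=23, 104=24, 105=16
Total waiting = 16 + 18 + 20 + 23 + 24 + 16 = 117

117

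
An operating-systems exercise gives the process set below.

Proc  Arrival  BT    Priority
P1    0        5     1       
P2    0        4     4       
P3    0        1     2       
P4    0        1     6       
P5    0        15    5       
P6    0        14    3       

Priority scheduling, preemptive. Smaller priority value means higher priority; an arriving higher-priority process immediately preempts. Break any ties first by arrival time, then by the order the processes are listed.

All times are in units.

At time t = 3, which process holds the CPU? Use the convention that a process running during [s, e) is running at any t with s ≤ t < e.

P1

Timeline: | P1 0-5 | P3 5-6 | P6 6-20 | P2 20-24 | P5 24-39 | P4 39-40 |
Completion: P1=5  P2=24  P3=6  P4=40  P5=39  P6=20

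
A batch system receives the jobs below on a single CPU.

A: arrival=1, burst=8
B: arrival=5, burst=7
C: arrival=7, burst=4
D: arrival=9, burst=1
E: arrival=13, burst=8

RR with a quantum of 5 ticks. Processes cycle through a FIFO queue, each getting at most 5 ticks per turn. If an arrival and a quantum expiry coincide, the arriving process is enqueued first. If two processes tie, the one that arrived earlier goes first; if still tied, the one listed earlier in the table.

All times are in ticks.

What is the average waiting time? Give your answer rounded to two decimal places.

7.60

Timeline: | idle 0-1 | A 1-6 | B 6-11 | A 11-14 | C 14-18 | D 18-19 | B 19-21 | E 21-29 |
Completion: A=14  B=21  C=18  D=19  E=29
Turnaround (C−A): A=13  B=16  C=11  D=10  E=16
Waiting times: A=5, B=9, C=7, D=9, E=8
Average waiting = (5+9+7+9+8) / 5 = 38/5 = 7.60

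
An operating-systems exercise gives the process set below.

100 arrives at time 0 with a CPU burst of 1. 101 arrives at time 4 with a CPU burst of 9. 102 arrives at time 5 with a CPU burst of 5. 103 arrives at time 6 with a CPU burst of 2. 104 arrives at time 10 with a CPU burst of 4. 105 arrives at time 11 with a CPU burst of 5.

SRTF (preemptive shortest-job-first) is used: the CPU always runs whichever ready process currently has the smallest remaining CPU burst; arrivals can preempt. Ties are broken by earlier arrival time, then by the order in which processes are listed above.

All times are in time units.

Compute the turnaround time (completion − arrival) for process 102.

7

Schedule: | 100 0-1 | idle 1-4 | 101 4-5 | 102 5-6 | 103 6-8 | 102 8-12 | 104 12-16 | 105 16-21 | 101 21-29 |
Completion: 100=1  101=29  102=12  103=8  104=16  105=21
Turnaround (C−A): 100=1  101=25  102=7  103=2  104=6  105=10
Turnaround(102) = completion − arrival = 12 − 5 = 7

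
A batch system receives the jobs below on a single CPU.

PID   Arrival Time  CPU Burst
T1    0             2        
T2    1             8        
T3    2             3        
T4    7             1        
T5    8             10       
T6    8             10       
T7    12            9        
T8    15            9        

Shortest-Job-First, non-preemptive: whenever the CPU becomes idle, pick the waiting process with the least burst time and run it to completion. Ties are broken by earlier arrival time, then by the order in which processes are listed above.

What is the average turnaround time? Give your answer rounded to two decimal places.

16.25

Gantt: | T1 0-2 | T3 2-5 | T2 5-13 | T4 13-14 | T7 14-23 | T8 23-32 | T5 32-42 | T6 42-52 |
Completion: T1=2  T2=13  T3=5  T4=14  T5=42  T6=52  T7=23  T8=32
Turnaround (C−A): T1=2  T2=12  T3=3  T4=7  T5=34  T6=44  T7=11  T8=17
Turnaround times: T1=2, T2=12, T3=3, T4=7, T5=34, T6=44, T7=11, T8=17
Average turnaround = (2+12+3+7+34+44+11+17) / 8 = 130/8 = 16.25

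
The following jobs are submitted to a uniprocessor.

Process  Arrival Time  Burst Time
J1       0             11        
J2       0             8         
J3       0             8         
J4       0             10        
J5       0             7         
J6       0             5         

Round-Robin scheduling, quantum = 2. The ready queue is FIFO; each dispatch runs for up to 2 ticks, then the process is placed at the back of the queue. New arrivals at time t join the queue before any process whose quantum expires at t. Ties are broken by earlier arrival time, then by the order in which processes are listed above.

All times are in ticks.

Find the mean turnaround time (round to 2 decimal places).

Schedule: | J1 0-2 | J2 2-4 | J3 4-6 | J4 6-8 | J5 8-10 | J6 10-12 | J1 12-14 | J2 14-16 | J3 16-18 | J4 18-20 | J5 20-22 | J6 22-24 | J1 24-26 | J2 26-28 | J3 28-30 | J4 30-32 | J5 32-34 | J6 34-35 | J1 35-37 | J2 37-39 | J3 39-41 | J4 41-43 | J5 43-44 | J1 44-46 | J4 46-48 | J1 48-49 |
Completion: J1=49  J2=39  J3=41  J4=48  J5=44  J6=35
Turnaround (C−A): J1=49  J2=39  J3=41  J4=48  J5=44  J6=35
Turnaround times: J1=49, J2=39, J3=41, J4=48, J5=44, J6=35
Average turnaround = (49+39+41+48+44+35) / 6 = 256/6 = 42.67

42.67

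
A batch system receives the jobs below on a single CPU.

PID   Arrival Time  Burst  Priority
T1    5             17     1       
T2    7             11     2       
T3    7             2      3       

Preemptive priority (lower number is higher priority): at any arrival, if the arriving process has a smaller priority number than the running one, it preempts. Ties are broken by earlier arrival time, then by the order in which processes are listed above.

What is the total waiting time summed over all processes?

41

Schedule: | idle 0-5 | T1 5-22 | T2 22-33 | T3 33-35 |
Completion: T1=22  T2=33  T3=35
Turnaround (C−A): T1=17  T2=26  T3=28
Waiting = turnaround − burst: T1=0, T2=15, T3=26
Total waiting = 0 + 15 + 26 = 41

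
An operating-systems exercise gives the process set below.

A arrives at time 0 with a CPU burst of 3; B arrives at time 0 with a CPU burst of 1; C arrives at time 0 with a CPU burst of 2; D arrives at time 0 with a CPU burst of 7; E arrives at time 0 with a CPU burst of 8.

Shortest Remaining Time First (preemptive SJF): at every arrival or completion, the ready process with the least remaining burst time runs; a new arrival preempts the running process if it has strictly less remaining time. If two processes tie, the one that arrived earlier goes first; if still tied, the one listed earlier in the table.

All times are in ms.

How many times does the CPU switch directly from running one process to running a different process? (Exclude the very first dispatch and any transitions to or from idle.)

4

Gantt: | B 0-1 | C 1-3 | A 3-6 | D 6-13 | E 13-21 |
Completion: A=6  B=1  C=3  D=13  E=21
Turnaround (C−A): A=6  B=1  C=3  D=13  E=21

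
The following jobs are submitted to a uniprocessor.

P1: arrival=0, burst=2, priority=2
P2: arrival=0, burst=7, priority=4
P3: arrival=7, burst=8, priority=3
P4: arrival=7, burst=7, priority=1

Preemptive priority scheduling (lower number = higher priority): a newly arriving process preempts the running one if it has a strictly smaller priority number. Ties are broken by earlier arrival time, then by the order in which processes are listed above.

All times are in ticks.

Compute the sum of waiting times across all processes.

24

Schedule: | P1 0-2 | P2 2-7 | P4 7-14 | P3 14-22 | P2 22-24 |
Completion: P1=2  P2=24  P3=22  P4=14
Turnaround (C−A): P1=2  P2=24  P3=15  P4=7
Waiting = turnaround − burst: P1=0, P2=17, P3=7, P4=0
Total waiting = 0 + 17 + 7 + 0 = 24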